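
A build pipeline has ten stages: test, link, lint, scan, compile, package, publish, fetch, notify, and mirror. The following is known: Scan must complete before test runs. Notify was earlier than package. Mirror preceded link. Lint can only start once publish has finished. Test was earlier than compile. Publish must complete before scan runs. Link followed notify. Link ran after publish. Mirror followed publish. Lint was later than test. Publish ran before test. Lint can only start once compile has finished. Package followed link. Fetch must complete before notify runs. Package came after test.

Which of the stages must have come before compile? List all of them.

publish, scan, test

Directly stated before compile: test.
Publish reaches compile via publish → test → compile.
Scan reaches compile via scan → test → compile.
No chain forces mirror (or any of the others) ahead of compile.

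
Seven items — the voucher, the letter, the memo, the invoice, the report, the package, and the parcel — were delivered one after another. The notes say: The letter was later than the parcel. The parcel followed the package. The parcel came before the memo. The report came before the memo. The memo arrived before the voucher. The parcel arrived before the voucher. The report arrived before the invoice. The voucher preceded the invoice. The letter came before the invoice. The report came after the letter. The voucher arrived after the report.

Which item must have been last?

the invoice

Every other item has a chain of constraints placing it before the invoice, so the invoice is last.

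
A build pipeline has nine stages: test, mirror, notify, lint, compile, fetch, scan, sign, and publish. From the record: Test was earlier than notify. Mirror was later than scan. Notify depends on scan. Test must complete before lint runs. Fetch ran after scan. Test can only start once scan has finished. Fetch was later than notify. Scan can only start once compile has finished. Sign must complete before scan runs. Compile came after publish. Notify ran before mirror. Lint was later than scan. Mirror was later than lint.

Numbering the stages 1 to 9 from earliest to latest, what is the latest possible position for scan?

Scan must come before fetch, lint, mirror, notify, and test — 5 stages forced after it.
Everything else can be placed before scan in some valid order, so scan can sit as late as position 9 − 5 = 4.

4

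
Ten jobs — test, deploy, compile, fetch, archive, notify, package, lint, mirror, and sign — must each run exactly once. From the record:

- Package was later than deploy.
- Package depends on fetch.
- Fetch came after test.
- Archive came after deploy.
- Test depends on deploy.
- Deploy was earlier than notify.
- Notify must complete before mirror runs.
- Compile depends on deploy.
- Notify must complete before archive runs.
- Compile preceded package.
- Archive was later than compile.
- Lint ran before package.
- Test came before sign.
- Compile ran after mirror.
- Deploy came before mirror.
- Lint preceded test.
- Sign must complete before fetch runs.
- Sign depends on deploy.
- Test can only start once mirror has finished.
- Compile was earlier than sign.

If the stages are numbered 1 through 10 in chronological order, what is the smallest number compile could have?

Deploy, mirror, and notify must all come before compile — 3 forced predecessors.
Nothing else is forced ahead of compile, so its earliest slot is position 3 + 1 = 4.

4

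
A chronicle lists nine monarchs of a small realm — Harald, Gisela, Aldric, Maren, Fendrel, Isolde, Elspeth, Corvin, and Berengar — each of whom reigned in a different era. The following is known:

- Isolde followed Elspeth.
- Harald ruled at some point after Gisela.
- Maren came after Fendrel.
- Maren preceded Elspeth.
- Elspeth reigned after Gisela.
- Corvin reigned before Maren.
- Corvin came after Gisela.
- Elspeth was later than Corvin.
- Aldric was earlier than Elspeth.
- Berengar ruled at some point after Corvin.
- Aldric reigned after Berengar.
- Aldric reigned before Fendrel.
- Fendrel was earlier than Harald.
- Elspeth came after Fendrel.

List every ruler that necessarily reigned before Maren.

Directly stated before Maren: Corvin and Fendrel.
Aldric reaches Maren via Aldric → Fendrel → Maren.
Berengar reaches Maren via Berengar → Aldric → Fendrel → Maren.
Gisela reaches Maren via Gisela → Corvin → Maren.

Aldric, Berengar, Corvin, Fendrel, Gisela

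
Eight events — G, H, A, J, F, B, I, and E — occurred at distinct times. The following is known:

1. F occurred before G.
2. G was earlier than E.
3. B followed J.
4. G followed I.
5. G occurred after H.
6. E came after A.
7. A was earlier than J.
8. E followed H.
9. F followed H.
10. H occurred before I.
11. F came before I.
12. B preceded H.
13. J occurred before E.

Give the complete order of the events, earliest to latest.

A, J, B, H, F, I, G, E

The constraints fix every adjacent pair, so only one ordering works:
A → J → B → H → F → I → G → E.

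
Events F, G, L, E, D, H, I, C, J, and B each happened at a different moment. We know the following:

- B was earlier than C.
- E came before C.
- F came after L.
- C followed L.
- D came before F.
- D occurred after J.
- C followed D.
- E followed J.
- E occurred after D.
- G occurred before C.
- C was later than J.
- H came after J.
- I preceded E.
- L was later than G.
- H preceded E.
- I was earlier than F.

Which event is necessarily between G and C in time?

Tracing the constraints gives G → L → C, so L sits after G and before C.
No other event is forced both after G and before C.

L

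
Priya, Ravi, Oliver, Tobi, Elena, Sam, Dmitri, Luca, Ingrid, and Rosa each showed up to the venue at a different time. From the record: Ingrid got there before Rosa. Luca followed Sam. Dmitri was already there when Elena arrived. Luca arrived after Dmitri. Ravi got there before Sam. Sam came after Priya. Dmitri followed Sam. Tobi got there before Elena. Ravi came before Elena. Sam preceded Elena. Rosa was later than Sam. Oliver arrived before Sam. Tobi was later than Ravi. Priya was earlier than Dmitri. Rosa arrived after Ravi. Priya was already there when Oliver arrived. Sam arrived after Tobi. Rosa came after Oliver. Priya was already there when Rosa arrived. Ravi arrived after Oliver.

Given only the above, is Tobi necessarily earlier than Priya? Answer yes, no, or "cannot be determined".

no

Tracing the constraints gives Priya → Oliver → Ravi → Tobi, so Priya must come before Tobi.
That means Tobi cannot be before Priya.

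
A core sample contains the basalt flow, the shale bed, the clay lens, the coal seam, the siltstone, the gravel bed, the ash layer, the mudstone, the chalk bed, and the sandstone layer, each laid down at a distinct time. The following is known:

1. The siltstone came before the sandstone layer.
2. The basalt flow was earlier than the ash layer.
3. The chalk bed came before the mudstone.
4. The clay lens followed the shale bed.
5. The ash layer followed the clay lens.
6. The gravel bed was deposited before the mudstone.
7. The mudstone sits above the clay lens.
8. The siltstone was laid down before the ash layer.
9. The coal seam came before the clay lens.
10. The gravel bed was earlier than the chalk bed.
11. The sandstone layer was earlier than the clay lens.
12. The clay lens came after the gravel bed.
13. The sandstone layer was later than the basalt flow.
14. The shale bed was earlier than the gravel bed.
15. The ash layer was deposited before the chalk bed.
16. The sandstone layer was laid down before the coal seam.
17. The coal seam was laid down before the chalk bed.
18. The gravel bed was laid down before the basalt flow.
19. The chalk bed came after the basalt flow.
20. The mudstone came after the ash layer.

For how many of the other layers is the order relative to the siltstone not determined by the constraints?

3

Forced after the siltstone: the ash layer, the chalk bed, the clay lens, the coal seam, the mudstone, and the sandstone layer.
That leaves the basalt flow, the gravel bed, and the shale bed with no forced order relative to the siltstone — 3.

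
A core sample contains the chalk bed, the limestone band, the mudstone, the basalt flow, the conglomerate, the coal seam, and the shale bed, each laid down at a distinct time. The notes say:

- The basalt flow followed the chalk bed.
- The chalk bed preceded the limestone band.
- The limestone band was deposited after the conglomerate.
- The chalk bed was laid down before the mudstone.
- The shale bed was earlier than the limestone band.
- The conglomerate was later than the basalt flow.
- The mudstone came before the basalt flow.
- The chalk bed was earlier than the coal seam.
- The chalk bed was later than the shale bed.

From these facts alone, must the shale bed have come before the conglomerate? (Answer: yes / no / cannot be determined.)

yes

Chain the constraints: the shale bed → the chalk bed → the basalt flow → the conglomerate. Each link is directly stated, so the shale bed comes before the conglomerate.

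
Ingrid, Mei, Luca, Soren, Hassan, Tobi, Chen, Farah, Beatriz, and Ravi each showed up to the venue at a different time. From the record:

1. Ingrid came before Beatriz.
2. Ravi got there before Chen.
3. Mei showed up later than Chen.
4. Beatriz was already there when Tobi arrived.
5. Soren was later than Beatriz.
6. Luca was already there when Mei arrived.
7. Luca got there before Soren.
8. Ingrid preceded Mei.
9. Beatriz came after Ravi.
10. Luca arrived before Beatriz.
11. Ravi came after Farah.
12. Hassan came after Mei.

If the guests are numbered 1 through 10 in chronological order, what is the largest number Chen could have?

Chen must come before Hassan and Mei — 2 guests forced after them.
Everything else can be placed before Chen in some valid order, so Chen can sit as late as position 10 − 2 = 8.

8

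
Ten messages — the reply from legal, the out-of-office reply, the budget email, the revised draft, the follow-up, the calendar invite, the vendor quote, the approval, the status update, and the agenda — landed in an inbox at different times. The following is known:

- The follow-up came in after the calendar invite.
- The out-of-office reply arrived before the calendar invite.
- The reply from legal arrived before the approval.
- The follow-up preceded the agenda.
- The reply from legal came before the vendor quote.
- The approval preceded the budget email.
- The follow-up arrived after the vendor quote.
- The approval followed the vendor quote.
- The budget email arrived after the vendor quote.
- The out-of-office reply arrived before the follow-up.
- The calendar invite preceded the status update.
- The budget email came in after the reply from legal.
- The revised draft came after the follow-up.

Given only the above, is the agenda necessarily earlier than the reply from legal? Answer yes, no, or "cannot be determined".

Tracing the constraints gives the reply from legal → the vendor quote → the follow-up → the agenda, so the reply from legal must come before the agenda.
That means the agenda cannot be before the reply from legal.

no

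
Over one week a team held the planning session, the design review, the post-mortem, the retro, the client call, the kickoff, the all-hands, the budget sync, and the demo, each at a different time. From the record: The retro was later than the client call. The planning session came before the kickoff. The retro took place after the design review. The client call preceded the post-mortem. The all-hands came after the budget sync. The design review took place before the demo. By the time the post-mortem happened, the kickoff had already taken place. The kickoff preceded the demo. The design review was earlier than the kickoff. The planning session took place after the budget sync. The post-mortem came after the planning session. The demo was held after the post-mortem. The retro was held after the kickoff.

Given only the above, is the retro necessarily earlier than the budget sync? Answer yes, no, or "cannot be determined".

no

Tracing the constraints gives the budget sync → the planning session → the kickoff → the retro, so the budget sync must come before the retro.
That means the retro cannot be before the budget sync.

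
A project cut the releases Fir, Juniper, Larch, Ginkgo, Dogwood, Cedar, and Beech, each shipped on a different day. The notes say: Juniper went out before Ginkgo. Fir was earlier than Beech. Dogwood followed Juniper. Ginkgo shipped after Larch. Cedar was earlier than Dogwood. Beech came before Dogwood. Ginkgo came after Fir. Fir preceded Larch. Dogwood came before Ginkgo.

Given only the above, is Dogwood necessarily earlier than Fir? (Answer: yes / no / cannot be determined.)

no

Tracing the constraints gives Fir → Beech → Dogwood, so Fir must come before Dogwood.
That means Dogwood cannot be before Fir.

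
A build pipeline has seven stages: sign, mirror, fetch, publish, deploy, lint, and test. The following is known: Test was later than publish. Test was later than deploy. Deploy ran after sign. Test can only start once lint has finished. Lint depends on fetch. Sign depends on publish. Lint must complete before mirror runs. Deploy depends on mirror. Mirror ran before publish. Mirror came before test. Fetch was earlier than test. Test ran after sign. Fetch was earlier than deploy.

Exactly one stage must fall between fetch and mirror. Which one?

Tracing the constraints gives fetch → lint → mirror, so lint sits after fetch and before mirror.
No other stage is forced both after fetch and before mirror.

lint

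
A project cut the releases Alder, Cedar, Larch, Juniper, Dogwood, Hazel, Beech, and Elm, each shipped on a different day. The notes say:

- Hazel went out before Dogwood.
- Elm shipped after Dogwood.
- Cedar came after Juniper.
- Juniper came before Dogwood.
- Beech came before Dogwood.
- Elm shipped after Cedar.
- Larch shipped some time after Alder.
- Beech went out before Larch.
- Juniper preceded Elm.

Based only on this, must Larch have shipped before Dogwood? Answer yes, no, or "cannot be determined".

cannot be determined

No chain of stated constraints runs from Larch to Dogwood, and none runs from Dogwood to Larch either.
So the relative order of Larch and Dogwood is not fixed by the given facts.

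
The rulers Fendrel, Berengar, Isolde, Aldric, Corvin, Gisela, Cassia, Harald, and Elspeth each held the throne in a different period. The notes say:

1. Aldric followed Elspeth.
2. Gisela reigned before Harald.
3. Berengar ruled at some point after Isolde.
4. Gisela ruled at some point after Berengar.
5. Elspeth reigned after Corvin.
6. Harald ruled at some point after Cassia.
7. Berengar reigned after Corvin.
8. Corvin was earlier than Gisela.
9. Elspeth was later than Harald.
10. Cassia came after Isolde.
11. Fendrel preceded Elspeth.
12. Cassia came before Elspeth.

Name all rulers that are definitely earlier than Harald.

Berengar, Cassia, Corvin, Gisela, Isolde

Directly stated before Harald: Cassia and Gisela.
Berengar reaches Harald via Berengar → Gisela → Harald.
Corvin reaches Harald via Corvin → Gisela → Harald.
Isolde reaches Harald via Isolde → Cassia → Harald.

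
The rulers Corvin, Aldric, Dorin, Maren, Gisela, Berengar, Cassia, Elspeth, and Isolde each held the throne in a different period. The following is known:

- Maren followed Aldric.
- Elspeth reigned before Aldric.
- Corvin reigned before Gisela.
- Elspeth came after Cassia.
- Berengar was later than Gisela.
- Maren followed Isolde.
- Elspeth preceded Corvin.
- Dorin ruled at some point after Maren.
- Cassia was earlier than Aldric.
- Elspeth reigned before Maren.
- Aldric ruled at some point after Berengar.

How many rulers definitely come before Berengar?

4

Directly stated before Berengar: Gisela.
Cassia reaches Berengar via Cassia → Elspeth → Corvin → Gisela → Berengar.
Corvin reaches Berengar via Corvin → Gisela → Berengar.
Elspeth reaches Berengar via Elspeth → Corvin → Gisela → Berengar.
No chain forces Aldric (or any of the others) ahead of Berengar.
That's Cassia, Corvin, Elspeth, and Gisela — 4 in all.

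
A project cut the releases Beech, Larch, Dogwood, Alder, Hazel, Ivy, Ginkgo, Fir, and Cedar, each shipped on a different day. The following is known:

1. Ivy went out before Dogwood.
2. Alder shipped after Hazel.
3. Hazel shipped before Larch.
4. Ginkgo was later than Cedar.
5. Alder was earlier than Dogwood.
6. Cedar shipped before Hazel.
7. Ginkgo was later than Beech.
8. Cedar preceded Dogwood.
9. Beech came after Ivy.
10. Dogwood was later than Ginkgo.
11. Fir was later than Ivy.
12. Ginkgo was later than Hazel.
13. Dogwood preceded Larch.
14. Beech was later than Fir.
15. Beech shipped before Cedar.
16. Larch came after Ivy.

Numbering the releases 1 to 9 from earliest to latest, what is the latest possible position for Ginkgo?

Ginkgo must come before Dogwood and Larch — 2 releases forced after it.
Everything else can be placed before Ginkgo in some valid order, so Ginkgo can sit as late as position 9 − 2 = 7.

7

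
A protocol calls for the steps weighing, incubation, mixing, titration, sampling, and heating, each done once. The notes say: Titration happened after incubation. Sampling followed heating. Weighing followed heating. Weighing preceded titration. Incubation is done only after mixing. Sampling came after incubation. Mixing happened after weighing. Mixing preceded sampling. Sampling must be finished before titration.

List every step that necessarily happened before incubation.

Directly stated before incubation: mixing.
Heating reaches incubation via heating → weighing → mixing → incubation.
Weighing reaches incubation via weighing → mixing → incubation.

heating, mixing, weighing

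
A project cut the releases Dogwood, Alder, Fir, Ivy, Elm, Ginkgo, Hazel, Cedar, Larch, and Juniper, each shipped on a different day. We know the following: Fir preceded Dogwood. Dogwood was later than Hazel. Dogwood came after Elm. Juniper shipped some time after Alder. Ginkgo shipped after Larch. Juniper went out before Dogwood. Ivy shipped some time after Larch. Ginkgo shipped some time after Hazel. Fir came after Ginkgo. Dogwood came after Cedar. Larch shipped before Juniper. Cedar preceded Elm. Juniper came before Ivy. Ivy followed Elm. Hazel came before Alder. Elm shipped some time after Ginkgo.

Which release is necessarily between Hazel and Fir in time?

Tracing the constraints gives Hazel → Ginkgo → Fir, so Ginkgo sits after Hazel and before Fir.
No other release is forced both after Hazel and before Fir.

Ginkgo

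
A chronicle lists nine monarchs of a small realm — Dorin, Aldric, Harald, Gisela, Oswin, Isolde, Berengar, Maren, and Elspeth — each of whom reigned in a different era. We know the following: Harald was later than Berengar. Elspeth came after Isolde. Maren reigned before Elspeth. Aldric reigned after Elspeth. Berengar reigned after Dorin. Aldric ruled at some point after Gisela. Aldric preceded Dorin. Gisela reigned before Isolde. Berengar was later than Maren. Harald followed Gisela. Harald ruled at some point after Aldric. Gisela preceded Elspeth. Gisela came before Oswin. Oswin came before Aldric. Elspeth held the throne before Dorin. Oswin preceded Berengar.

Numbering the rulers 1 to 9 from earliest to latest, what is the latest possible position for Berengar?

Berengar must come before Harald — 1 ruler forced after them.
Everything else can be placed before Berengar in some valid order, so Berengar can sit as late as position 9 − 1 = 8.

8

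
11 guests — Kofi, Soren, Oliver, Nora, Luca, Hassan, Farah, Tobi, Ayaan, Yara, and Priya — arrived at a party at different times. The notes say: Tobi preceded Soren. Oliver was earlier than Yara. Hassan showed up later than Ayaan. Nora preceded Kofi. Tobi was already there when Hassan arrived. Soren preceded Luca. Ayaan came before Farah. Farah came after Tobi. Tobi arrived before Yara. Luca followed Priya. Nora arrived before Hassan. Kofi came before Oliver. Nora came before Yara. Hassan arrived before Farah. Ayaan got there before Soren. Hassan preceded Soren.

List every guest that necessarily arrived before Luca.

Ayaan, Hassan, Nora, Priya, Soren, Tobi

Directly stated before Luca: Priya and Soren.
Ayaan reaches Luca via Ayaan → Soren → Luca.
Hassan reaches Luca via Hassan → Soren → Luca.
Nora reaches Luca via Nora → Hassan → Soren → Luca.
Likewise Tobi reaches Luca by chaining the stated constraints.
No chain forces Yara (or any of the others) ahead of Luca.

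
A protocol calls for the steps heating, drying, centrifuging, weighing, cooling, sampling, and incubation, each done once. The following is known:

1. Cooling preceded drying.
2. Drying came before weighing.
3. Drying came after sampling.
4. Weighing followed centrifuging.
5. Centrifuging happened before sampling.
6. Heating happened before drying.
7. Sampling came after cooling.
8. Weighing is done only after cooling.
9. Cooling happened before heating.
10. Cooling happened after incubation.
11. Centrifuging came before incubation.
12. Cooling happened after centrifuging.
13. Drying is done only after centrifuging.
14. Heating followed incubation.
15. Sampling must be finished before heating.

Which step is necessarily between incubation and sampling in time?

Tracing the constraints gives incubation → cooling → sampling, so cooling sits after incubation and before sampling.
No other step is forced both after incubation and before sampling.

cooling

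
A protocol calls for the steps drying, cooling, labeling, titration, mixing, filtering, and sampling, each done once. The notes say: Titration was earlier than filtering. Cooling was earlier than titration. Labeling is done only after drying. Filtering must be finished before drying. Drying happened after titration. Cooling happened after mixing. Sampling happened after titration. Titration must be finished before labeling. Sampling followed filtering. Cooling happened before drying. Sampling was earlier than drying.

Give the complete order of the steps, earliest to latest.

The constraints fix every adjacent pair, so only one ordering works:
mixing → cooling → titration → filtering → sampling → drying → labeling.

mixing, cooling, titration, filtering, sampling, drying, labeling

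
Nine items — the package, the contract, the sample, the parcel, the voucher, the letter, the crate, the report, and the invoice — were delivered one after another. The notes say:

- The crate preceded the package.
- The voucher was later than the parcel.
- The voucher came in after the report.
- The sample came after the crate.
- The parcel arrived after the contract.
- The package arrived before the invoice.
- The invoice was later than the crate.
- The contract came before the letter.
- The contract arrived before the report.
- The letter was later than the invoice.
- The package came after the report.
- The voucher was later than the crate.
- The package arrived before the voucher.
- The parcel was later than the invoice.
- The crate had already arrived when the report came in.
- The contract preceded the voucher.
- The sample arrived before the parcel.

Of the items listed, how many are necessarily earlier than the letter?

Directly stated before the letter: the contract and the invoice.
The crate reaches the letter via the crate → the invoice → the letter.
The package reaches the letter via the package → the invoice → the letter.
The report reaches the letter via the report → the package → the invoice → the letter.
No chain forces the voucher (or any of the others) ahead of the letter.
That's the contract, the crate, the invoice, the package, and the report — 5 in all.

5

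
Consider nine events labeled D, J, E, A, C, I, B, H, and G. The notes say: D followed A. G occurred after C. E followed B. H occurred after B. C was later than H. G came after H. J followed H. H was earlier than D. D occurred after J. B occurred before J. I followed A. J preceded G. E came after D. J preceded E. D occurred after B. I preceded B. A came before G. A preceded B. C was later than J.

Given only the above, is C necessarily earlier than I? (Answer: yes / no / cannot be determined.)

Tracing the constraints gives I → B → J → C, so I must come before C.
That means C cannot be before I.

no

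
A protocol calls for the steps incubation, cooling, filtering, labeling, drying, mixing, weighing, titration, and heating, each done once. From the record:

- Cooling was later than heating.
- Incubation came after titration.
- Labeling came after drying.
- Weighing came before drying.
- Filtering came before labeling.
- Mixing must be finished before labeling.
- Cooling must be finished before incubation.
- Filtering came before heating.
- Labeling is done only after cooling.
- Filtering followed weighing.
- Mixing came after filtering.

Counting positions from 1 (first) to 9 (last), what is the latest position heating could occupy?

Heating must come before cooling, incubation, and labeling — 3 steps forced after it.
Everything else can be placed before heating in some valid order, so heating can sit as late as position 9 − 3 = 6.

6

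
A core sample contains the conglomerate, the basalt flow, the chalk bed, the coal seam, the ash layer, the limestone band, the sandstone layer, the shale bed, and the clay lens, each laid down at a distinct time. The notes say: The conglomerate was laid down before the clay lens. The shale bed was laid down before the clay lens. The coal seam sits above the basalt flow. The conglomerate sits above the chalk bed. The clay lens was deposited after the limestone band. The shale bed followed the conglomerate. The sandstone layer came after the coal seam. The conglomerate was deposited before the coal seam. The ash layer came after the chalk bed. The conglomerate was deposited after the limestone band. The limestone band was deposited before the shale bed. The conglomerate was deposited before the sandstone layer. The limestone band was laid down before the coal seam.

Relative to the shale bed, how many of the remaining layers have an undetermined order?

Forced before the shale bed: the chalk bed, the conglomerate, and the limestone band; forced after the shale bed: the clay lens.
That leaves the ash layer, the basalt flow, the coal seam, and the sandstone layer with no forced order relative to the shale bed — 4.

4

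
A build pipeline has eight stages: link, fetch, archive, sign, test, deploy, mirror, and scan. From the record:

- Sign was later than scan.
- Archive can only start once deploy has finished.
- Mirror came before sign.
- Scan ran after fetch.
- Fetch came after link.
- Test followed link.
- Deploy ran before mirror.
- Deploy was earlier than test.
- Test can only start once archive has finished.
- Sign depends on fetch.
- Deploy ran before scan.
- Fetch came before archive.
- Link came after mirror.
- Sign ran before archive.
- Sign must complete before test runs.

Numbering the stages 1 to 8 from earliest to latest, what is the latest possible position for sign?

6

Sign must come before archive and test — 2 stages forced after it.
Everything else can be placed before sign in some valid order, so sign can sit as late as position 8 − 2 = 6.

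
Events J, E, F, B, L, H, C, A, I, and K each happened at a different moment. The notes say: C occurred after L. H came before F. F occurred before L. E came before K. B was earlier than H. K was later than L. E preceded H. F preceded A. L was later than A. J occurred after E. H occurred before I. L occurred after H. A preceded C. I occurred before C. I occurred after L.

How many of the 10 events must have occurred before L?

5

Directly stated before L: A, F, and H.
B reaches L via B → H → L.
E reaches L via E → H → L.
That's A, B, E, F, and H — 5 in all.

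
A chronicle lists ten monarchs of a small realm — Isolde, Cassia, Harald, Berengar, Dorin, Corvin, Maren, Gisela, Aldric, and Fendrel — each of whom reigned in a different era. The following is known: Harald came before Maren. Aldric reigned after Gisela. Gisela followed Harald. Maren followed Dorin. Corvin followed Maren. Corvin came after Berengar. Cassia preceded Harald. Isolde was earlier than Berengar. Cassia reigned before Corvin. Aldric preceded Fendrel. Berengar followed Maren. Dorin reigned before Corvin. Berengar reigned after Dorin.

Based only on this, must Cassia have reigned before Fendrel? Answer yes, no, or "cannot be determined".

yes

Chain the constraints: Cassia → Harald → Gisela → Aldric → Fendrel. Each link is directly stated, so Cassia comes before Fendrel.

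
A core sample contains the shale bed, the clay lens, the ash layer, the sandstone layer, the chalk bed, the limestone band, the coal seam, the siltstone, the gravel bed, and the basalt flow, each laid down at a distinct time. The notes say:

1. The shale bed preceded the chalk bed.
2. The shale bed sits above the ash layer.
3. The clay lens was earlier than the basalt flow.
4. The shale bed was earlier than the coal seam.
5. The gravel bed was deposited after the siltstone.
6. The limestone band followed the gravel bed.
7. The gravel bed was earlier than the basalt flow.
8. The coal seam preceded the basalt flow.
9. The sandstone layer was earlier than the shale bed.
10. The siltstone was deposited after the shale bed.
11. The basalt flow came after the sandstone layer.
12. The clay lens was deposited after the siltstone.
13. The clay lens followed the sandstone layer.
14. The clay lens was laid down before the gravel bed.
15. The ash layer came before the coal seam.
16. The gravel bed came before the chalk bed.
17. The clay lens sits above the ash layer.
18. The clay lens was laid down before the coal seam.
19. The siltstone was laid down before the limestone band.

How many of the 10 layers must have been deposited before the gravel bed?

5

Directly stated before the gravel bed: the clay lens and the siltstone.
The ash layer reaches the gravel bed via the ash layer → the clay lens → the gravel bed.
The sandstone layer reaches the gravel bed via the sandstone layer → the clay lens → the gravel bed.
The shale bed reaches the gravel bed via the shale bed → the siltstone → the gravel bed.
That's the ash layer, the clay lens, the sandstone layer, the shale bed, and the siltstone — 5 in all.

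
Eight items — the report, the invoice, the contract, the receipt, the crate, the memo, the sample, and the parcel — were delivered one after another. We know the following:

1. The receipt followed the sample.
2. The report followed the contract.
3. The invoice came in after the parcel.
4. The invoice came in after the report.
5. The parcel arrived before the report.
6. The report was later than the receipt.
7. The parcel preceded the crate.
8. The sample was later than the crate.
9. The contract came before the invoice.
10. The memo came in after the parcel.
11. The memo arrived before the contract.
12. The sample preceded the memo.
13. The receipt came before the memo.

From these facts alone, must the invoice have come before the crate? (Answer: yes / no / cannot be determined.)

no

Tracing the constraints gives the crate → the sample → the receipt → the report → the invoice, so the crate must come before the invoice.
That means the invoice cannot be before the crate.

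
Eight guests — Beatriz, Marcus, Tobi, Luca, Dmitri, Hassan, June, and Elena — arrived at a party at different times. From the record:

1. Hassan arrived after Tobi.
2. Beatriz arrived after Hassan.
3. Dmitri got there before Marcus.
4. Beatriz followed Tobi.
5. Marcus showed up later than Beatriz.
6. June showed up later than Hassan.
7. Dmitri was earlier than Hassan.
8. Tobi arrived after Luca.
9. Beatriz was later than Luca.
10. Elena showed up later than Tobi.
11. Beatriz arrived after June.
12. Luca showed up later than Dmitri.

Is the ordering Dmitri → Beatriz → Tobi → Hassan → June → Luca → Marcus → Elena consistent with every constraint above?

The constraints require June before Beatriz, but in the proposed sequence Beatriz appears ahead of June. That one violation is enough.

no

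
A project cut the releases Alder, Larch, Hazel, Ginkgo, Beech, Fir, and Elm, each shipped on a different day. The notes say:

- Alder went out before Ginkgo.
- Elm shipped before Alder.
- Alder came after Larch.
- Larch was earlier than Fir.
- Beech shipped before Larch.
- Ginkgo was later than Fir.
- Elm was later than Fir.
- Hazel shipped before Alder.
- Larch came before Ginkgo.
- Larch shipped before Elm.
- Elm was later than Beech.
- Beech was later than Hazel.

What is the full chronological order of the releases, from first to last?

Hazel, Beech, Larch, Fir, Elm, Alder, Ginkgo

The constraints fix every adjacent pair, so only one ordering works:
Hazel → Beech → Larch → Fir → Elm → Alder → Ginkgo.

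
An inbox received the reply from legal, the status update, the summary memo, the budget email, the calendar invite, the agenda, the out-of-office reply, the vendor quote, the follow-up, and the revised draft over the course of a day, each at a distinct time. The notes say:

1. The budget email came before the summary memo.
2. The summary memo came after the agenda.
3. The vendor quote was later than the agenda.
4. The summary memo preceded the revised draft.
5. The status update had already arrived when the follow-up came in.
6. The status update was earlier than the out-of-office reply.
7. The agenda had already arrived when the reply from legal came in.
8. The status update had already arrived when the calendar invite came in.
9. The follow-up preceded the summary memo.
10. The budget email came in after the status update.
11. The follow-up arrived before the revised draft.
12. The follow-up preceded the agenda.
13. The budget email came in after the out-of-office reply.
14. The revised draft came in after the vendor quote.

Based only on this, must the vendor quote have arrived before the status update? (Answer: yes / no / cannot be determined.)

no

Tracing the constraints gives the status update → the follow-up → the agenda → the vendor quote, so the status update must come before the vendor quote.
That means the vendor quote cannot be before the status update.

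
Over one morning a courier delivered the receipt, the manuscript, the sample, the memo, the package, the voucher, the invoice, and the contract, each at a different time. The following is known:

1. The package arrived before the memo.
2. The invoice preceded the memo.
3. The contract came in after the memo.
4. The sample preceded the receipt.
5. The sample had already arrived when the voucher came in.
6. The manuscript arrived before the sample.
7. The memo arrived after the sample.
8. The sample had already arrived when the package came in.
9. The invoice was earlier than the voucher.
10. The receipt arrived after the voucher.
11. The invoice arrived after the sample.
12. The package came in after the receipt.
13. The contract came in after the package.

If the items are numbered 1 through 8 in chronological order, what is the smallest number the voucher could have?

The invoice, the manuscript, and the sample must all come before the voucher — 3 forced predecessors.
Nothing else is forced ahead of the voucher, so its earliest slot is position 3 + 1 = 4.

4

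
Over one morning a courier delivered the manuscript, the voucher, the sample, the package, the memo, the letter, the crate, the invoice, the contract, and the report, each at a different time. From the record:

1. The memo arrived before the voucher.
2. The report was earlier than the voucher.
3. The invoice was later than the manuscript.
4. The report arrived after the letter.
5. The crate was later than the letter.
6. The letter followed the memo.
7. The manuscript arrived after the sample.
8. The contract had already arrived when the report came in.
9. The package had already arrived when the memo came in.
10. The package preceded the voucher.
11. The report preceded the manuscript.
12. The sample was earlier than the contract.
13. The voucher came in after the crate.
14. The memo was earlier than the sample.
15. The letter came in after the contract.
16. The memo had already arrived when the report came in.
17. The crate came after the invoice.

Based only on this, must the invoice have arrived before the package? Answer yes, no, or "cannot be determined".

Tracing the constraints gives the package → the memo → the report → the manuscript → the invoice, so the package must come before the invoice.
That means the invoice cannot be before the package.

no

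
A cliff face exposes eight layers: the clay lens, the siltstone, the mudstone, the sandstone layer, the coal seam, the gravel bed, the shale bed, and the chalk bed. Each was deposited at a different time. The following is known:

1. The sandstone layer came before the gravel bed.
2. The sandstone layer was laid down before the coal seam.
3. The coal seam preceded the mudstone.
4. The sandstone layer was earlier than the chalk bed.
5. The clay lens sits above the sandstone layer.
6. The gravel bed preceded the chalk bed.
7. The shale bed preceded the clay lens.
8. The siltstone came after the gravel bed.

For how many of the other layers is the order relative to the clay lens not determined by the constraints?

5

Forced before the clay lens: the sandstone layer and the shale bed.
That leaves the chalk bed, the coal seam, the gravel bed, the mudstone, and the siltstone with no forced order relative to the clay lens — 5.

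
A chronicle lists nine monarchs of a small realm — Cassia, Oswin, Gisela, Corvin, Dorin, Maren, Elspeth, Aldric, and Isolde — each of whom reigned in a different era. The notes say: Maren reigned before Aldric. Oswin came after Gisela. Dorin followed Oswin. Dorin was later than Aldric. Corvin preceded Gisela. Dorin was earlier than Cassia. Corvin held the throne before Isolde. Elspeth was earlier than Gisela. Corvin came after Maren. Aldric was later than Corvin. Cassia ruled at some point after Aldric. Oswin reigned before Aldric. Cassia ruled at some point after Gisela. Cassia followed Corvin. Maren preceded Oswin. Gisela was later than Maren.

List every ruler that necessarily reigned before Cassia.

Directly stated before Cassia: Aldric, Corvin, Dorin, and Gisela.
Elspeth reaches Cassia via Elspeth → Gisela → Cassia.
Maren reaches Cassia via Maren → Corvin → Cassia.
Oswin reaches Cassia via Oswin → Dorin → Cassia.

Aldric, Corvin, Dorin, Elspeth, Gisela, Maren, Oswin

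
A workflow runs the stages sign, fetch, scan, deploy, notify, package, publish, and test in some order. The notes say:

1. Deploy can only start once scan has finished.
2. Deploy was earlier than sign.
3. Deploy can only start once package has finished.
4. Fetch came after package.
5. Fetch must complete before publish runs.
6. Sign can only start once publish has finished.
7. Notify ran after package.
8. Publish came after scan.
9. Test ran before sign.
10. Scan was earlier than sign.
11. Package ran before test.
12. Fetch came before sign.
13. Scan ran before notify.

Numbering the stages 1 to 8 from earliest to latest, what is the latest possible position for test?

Test must come before sign — 1 stage forced after it.
Everything else can be placed before test in some valid order, so test can sit as late as position 8 − 1 = 7.

7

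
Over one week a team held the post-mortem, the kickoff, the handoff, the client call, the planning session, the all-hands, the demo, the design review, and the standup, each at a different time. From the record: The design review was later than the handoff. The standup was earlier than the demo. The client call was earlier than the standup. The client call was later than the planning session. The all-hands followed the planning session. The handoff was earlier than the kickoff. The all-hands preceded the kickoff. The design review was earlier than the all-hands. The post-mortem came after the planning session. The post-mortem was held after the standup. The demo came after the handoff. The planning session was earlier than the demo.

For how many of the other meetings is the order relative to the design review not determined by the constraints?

Forced before the design review: the handoff; forced after the design review: the all-hands and the kickoff.
That leaves the client call, the demo, the planning session, the post-mortem, and the standup with no forced order relative to the design review — 5.

5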